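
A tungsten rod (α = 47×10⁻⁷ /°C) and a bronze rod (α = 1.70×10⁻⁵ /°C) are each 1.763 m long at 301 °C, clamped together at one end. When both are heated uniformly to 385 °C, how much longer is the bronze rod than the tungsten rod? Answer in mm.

1.82 mm

ΔT = 84 K
tungsten: ΔL = 47×10⁻⁷ × 1.763 m × 84 = 6.9603×10⁻⁴ m = 0.69603 mm
bronze: ΔL = 1.70×10⁻⁵ × 1.763 m × 84 = 2.5176×10⁻³ m = 2.5176 mm
difference = 2.5176 − 0.69603 = 1.82157 mm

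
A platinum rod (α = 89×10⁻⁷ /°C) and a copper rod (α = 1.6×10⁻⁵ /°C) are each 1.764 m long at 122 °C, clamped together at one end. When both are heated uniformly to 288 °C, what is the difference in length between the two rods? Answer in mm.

ΔT = 166 K
platinum: ΔL = 89×10⁻⁷ × 1.764 m × 166 = 2.6061×10⁻³ m = 2.6061 mm
copper: ΔL = 1.6×10⁻⁵ × 1.764 m × 166 = 4.6852×10⁻³ m = 4.6852 mm
difference = 4.6852 − 2.6061 = 2.0791 mm

2.08 mm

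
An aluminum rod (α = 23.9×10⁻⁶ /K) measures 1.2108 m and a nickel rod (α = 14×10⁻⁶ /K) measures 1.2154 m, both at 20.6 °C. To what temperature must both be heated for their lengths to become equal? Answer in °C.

T = 406.4 °C

Equal length when α₁L₁ΔT − α₂L₂ΔT = L₂ − L₁ = 4.60×10⁻³ m
α₁L₁ = 2.893812×10⁻⁵, α₂L₂ = 1.70156×10⁻⁵ → Δ(αL) = 1.192252×10⁻⁵ m/K
ΔT = 4.60×10⁻³ / 1.192252×10⁻⁵ = 385.824 K, so T = 20.6 + 385.824 = 406.424 °C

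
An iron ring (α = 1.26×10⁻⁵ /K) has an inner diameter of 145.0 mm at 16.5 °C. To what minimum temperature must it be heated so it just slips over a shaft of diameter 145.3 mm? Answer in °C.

T = 181 °C

Required Δd = 145.3 − 145.0 = 0.3 mm
Δd = αd₀ΔT ⇒ ΔT = Δd/(αd₀) = 0.3 / (1.26×10⁻⁵ × 145.0) = 164.20 K
T_min = 16.5 + 164.20 = 180.70 °C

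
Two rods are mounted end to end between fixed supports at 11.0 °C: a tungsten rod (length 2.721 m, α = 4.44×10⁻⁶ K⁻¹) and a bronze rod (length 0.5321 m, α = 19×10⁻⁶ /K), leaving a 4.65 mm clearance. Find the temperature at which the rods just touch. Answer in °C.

Gap closes when ΔL₁ + ΔL₂ = 4.65 mm = 4.65×10⁻³ m
(α₁L₁ + α₂L₂)ΔT = g
α₁L₁ + α₂L₂ = 4.44×10⁻⁶×2.721 + 19×10⁻⁶×0.5321 = 2.219114×10⁻⁵ m/K
ΔT = 4.65×10⁻³ / 2.219114×10⁻⁵ = 209.54 K
T = 11.0 + 209.54 = 220.54 °C

T = 221 °C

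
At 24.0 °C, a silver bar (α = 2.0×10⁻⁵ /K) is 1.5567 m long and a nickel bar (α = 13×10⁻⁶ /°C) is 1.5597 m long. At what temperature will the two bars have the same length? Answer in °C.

T = 300.3 °C

Equal length when α₁L₁ΔT − α₂L₂ΔT = L₂ − L₁ = 3.00×10⁻³ m
α₁L₁ = 3.1134×10⁻⁵, α₂L₂ = 2.02761×10⁻⁵ → Δ(αL) = 1.08579×10⁻⁵ m/K
ΔT = 3.00×10⁻³ / 1.08579×10⁻⁵ = 276.297 K, so T = 24.0 + 276.297 = 300.297 °C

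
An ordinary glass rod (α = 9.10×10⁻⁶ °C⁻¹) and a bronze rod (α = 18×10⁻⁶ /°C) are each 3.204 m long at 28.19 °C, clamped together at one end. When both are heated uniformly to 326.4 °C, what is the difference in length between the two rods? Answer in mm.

ΔT = 298.21 K
ordinary glass: ΔL = 9.10×10⁻⁶ × 3.204 m × 298.21 = 8.6947×10⁻³ m = 8.6947 mm
bronze: ΔL = 18×10⁻⁶ × 3.204 m × 298.21 = 1.7198×10⁻² m = 17.198 mm
difference = 17.198 − 8.6947 = 8.5033 mm

8.50 mm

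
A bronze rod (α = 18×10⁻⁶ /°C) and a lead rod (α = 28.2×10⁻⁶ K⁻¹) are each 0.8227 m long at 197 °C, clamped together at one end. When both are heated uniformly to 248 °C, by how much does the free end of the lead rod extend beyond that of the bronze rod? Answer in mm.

ΔT = 51 K
bronze: ΔL = 18×10⁻⁶ × 0.8227 m × 51 = 7.5524×10⁻⁴ m = 0.75524 mm
lead: ΔL = 28.2×10⁻⁶ × 0.8227 m × 51 = 1.1832×10⁻³ m = 1.1832 mm
difference = 1.1832 − 0.75524 = 0.42796 mm

0.428 mm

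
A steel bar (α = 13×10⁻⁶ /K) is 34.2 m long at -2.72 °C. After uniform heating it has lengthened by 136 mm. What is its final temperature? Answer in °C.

ΔL = αL₀ΔT ⇒ ΔT = ΔL / (αL₀)
ΔT = 136×10⁻³ m / (13×10⁻⁶ × 34.2 m) = 305.89 K
T = -2.72 + 305.89 = 303.17 °C

T = 303 °C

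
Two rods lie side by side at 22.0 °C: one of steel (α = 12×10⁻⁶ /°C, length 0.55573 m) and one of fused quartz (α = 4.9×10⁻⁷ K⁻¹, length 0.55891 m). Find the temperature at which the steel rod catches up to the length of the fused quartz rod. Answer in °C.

T = 519.3 °C

L₁(1 + α₁ΔT) = L₂(1 + α₂ΔT) ⇒ ΔT = (L₂ − L₁)/(α₁L₁ − α₂L₂)
L₂ − L₁ = 0.55891 − 0.55573 = 3.18×10⁻³ m
α₁L₁ − α₂L₂ = 12×10⁻⁶×0.55573 − 4.9×10⁻⁷×0.55891 = 6.3948941×10⁻⁶ m/K
ΔT = 3.18×10⁻³ / 6.3948941×10⁻⁶ = 497.272 K
T = 22.0 + 497.272 = 519.272 °C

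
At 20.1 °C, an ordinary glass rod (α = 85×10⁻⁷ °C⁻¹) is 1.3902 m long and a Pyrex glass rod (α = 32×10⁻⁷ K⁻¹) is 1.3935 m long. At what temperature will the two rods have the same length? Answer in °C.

Equal length when α₁L₁ΔT − α₂L₂ΔT = L₂ − L₁ = 3.30×10⁻³ m
α₁L₁ = 1.18167×10⁻⁵, α₂L₂ = 4.4592×10⁻⁶ → Δ(αL) = 7.3575×10⁻⁶ m/K
ΔT = 3.30×10⁻³ / 7.3575×10⁻⁶ = 448.522 K, so T = 20.1 + 448.522 = 468.622 °C

T = 468.6 °C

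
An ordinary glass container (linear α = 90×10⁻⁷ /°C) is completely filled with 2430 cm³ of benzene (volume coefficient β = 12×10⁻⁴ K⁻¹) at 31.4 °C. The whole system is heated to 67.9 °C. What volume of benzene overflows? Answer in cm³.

104 cm³

The container also expands: β_container ≈ 3α = 2.7×10⁻⁵ /K
Net overflow = V₀(β_liq − 3α_cont)ΔT
β − 3α = 1.20×10⁻³ − 2.7×10⁻⁵ = 1.173×10⁻³ /K; ΔT = 36.5 K
ΔV = 2430 × 1.173×10⁻³ × 36.5 = 104 cm³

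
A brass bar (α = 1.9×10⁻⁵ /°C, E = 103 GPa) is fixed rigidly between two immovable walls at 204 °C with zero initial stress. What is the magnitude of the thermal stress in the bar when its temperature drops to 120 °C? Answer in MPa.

σ = 164 MPa

Fully constrained: the free strain ε = αΔT is blocked, so σ = Eε = EαΔT.
|ΔT| = 84 K
σ = 103×10⁹ × 1.9×10⁻⁵ × 84 = 1.64×10⁸ Pa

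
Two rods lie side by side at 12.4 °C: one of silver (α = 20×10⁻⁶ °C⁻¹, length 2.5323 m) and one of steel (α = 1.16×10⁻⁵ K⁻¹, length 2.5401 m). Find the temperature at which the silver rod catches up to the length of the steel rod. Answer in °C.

T = 380.7 °C

Equal length when α₁L₁ΔT − α₂L₂ΔT = L₂ − L₁ = 7.80×10⁻³ m
α₁L₁ = 5.0646×10⁻⁵, α₂L₂ = 2.946516×10⁻⁵ → Δ(αL) = 2.118084×10⁻⁵ m/K
ΔT = 7.80×10⁻³ / 2.118084×10⁻⁵ = 368.257 K, so T = 12.4 + 368.257 = 380.657 °C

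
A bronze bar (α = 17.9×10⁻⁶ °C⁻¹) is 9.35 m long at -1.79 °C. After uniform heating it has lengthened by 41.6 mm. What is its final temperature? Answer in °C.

ΔL = αL₀ΔT ⇒ ΔT = ΔL / (αL₀)
ΔT = 41.6×10⁻³ m / (17.9×10⁻⁶ × 9.35 m) = 248.56 K
T = -1.79 + 248.56 = 246.77 °C

T = 247 °C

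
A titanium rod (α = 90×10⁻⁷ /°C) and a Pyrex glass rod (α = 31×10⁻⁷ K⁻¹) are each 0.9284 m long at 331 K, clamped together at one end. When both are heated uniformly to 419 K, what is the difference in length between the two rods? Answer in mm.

ΔT = 88 K
titanium: ΔL = 90×10⁻⁷ × 0.9284 m × 88 = 7.3529×10⁻⁴ m = 0.73529 mm
Pyrex glass: ΔL = 31×10⁻⁷ × 0.9284 m × 88 = 2.5327×10⁻⁴ m = 0.25327 mm
difference = 0.73529 − 0.25327 = 0.48202 mm

0.482 mm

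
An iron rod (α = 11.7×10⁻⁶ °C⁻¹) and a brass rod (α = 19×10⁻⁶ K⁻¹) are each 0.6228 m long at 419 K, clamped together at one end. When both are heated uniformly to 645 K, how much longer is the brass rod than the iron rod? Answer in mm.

ΔT = 226 K
iron: ΔL = 11.7×10⁻⁶ × 0.6228 m × 226 = 1.6468×10⁻³ m = 1.6468 mm
brass: ΔL = 19×10⁻⁶ × 0.6228 m × 226 = 2.6743×10⁻³ m = 2.6743 mm
difference = 2.6743 − 1.6468 = 1.0275 mm

1.03 mm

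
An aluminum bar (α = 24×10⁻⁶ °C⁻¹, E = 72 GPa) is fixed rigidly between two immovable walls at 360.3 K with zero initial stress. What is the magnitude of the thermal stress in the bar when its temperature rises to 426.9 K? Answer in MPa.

Fully constrained: the free strain ε = αΔT is blocked, so σ = Eε = EαΔT.
|ΔT| = 66.6 K
σ = 72.0×10⁹ × 24×10⁻⁶ × 66.6 = 1.15×10⁸ Pa

σ = 115 MPa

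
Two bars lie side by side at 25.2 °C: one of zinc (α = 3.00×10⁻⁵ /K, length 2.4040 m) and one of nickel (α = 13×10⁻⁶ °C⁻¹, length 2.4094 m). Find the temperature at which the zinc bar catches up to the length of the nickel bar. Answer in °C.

T = 157.6 °C

L₁(1 + α₁ΔT) = L₂(1 + α₂ΔT) ⇒ ΔT = (L₂ − L₁)/(α₁L₁ − α₂L₂)
L₂ − L₁ = 2.4094 − 2.4040 = 5.40×10⁻³ m
α₁L₁ − α₂L₂ = 3.00×10⁻⁵×2.4040 − 13×10⁻⁶×2.4094 = 4.07978×10⁻⁵ m/K
ΔT = 5.40×10⁻³ / 4.07978×10⁻⁵ = 132.360 K
T = 25.2 + 132.360 = 157.560 °C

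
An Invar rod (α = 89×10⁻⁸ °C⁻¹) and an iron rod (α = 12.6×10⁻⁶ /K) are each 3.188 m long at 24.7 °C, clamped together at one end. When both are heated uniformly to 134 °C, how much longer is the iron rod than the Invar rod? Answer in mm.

ΔT = 109.3 K
Invar: ΔL = 89×10⁻⁸ × 3.188 m × 109.3 = 3.1012×10⁻⁴ m = 0.31012 mm
iron: ΔL = 12.6×10⁻⁶ × 3.188 m × 109.3 = 4.3904×10⁻³ m = 4.3904 mm
difference = 4.3904 − 0.31012 = 4.08028 mm

4.08 mm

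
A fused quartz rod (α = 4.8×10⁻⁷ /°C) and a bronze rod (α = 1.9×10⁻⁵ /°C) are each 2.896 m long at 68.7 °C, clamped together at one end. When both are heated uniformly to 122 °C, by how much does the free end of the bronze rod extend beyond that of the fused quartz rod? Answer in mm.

2.86 mm

ΔT = 53.3 K
fused quartz: ΔL = 4.8×10⁻⁷ × 2.896 m × 53.3 = 7.4091×10⁻⁵ m = 0.074091 mm
bronze: ΔL = 1.9×10⁻⁵ × 2.896 m × 53.3 = 2.9328×10⁻³ m = 2.9328 mm
difference = 2.9328 − 0.074091 = 2.858709 mm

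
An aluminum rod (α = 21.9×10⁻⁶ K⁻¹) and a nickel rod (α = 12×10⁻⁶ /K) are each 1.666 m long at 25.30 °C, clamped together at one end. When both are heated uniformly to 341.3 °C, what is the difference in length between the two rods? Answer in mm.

ΔT = 316.00 K
aluminum: ΔL = 21.9×10⁻⁶ × 1.666 m × 316.00 = 1.1529×10⁻² m = 11.529 mm
nickel: ΔL = 12×10⁻⁶ × 1.666 m × 316.00 = 6.3175×10⁻³ m = 6.3175 mm
difference = 11.529 − 6.3175 = 5.2115 mm

5.21 mm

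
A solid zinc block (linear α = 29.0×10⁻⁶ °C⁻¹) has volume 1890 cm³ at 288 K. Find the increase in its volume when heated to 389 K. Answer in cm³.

ΔV = 16.6 cm³

Isotropic solid: β ≈ 3α = 8.7×10⁻⁵ /K; ΔT = 101 K
ΔV = 3αV₀ΔT = 3(29.0×10⁻⁶)(1890)(101) = 16.6 cm³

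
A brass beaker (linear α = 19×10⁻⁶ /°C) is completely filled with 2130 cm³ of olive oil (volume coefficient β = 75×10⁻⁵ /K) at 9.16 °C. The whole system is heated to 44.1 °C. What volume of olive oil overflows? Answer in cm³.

The beaker also expands: β_container ≈ 3α = 5.7×10⁻⁵ /K
Net overflow = V₀(β_liq − 3α_cont)ΔT
β − 3α = 7.50×10⁻⁴ − 5.7×10⁻⁵ = 6.93×10⁻⁴ /K; ΔT = 34.94 K
ΔV = 2130 × 6.93×10⁻⁴ × 34.94 = 51.6 cm³

51.6 cm³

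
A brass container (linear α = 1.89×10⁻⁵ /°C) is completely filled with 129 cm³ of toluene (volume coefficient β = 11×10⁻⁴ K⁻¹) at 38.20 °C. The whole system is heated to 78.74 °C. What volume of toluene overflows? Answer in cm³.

The container also expands: β_container ≈ 3α = 5.67×10⁻⁵ /K
Net overflow = V₀(β_liq − 3α_cont)ΔT
β − 3α = 1.10×10⁻³ − 5.67×10⁻⁵ = 1.0433×10⁻³ /K; ΔT = 40.54 K
ΔV = 129 × 1.0433×10⁻³ × 40.54 = 5.46 cm³

5.46 cm³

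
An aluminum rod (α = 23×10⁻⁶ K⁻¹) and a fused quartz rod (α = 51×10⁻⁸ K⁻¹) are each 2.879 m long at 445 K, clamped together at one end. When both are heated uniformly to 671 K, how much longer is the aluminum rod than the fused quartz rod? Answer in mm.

14.6 mm

ΔT = 226 K
aluminum: ΔL = 23×10⁻⁶ × 2.879 m × 226 = 1.4965×10⁻² m = 14.965 mm
fused quartz: ΔL = 51×10⁻⁸ × 2.879 m × 226 = 3.3183×10⁻⁴ m = 0.33183 mm
difference = 14.965 − 0.33183 = 14.63317 mm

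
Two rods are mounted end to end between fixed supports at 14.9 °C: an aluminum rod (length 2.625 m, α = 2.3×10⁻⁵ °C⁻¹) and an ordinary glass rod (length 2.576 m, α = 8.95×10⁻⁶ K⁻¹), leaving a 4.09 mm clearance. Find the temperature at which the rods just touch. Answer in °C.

α₁L₁ = 6.0375×10⁻⁵ m/K, α₂L₂ = 2.30552×10⁻⁵ m/K → total 8.34302×10⁻⁵ m/K
ΔT = g/(α₁L₁+α₂L₂) = 4.09×10⁻³ / 8.34302×10⁻⁵ = 49.023 K
T = 14.9 + 49.023 = 63.923 °C

T = 63.9 °C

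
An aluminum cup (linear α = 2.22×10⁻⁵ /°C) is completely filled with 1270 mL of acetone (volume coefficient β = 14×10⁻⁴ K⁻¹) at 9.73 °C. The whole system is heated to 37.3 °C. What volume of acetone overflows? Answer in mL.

The cup also expands: β_container ≈ 3α = 6.66×10⁻⁵ /K
Net overflow = V₀(β_liq − 3α_cont)ΔT
β − 3α = 1.40×10⁻³ − 6.66×10⁻⁵ = 1.3334×10⁻³ /K; ΔT = 27.57 K
ΔV = 1270 × 1.3334×10⁻³ × 27.57 = 46.7 mL

46.7 mL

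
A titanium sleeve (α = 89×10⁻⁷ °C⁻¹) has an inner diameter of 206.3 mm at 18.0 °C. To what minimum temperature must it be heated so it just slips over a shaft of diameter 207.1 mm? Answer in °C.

T = 454 °C

Required Δd = 207.1 − 206.3 = 0.8 mm
Δd = αd₀ΔT ⇒ ΔT = Δd/(αd₀) = 0.8 / (89×10⁻⁷ × 206.3) = 435.71 K
T_min = 18.0 + 435.71 = 453.71 °C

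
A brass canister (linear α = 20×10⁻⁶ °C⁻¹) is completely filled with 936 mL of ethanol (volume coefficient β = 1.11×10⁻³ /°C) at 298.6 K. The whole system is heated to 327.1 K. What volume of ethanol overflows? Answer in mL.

28.0 mL

The canister also expands: β_container ≈ 3α = 6.0×10⁻⁵ /K
Net overflow = V₀(β_liq − 3α_cont)ΔT
β − 3α = 1.11×10⁻³ − 6.0×10⁻⁵ = 1.05×10⁻³ /K; ΔT = 28.5 K
ΔV = 936 × 1.05×10⁻³ × 28.5 = 28.0 mL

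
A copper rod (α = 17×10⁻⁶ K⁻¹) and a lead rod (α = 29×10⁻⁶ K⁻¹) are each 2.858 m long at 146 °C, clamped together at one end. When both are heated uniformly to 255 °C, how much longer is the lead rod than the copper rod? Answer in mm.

3.74 mm

ΔT = 109 K
copper: ΔL = 17×10⁻⁶ × 2.858 m × 109 = 5.2959×10⁻³ m = 5.2959 mm
lead: ΔL = 29×10⁻⁶ × 2.858 m × 109 = 9.0341×10⁻³ m = 9.0341 mm
difference = 9.0341 − 5.2959 = 3.7382 mm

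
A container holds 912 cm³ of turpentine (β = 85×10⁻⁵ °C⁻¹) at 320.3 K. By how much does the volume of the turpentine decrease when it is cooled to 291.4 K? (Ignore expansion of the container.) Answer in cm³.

|ΔT| = |291.4 − 320.3| = 28.9 K
ΔV = βV₀ΔT = (85×10⁻⁵)(912)(28.9) = 22.4 cm³

ΔV = 22.4 cm³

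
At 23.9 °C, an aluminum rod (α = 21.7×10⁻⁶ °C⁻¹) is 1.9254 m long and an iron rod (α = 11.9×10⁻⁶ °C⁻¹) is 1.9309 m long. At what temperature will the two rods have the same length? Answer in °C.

T = 316.4 °C

L₁(1 + α₁ΔT) = L₂(1 + α₂ΔT) ⇒ ΔT = (L₂ − L₁)/(α₁L₁ − α₂L₂)
L₂ − L₁ = 1.9309 − 1.9254 = 5.50×10⁻³ m
α₁L₁ − α₂L₂ = 21.7×10⁻⁶×1.9254 − 11.9×10⁻⁶×1.9309 = 1.880347×10⁻⁵ m/K
ΔT = 5.50×10⁻³ / 1.880347×10⁻⁵ = 292.499 K
T = 23.9 + 292.499 = 316.399 °C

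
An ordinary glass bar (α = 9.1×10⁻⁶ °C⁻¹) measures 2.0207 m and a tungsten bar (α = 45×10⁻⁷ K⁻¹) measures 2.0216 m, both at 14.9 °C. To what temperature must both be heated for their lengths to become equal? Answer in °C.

L₁(1 + α₁ΔT) = L₂(1 + α₂ΔT) ⇒ ΔT = (L₂ − L₁)/(α₁L₁ − α₂L₂)
L₂ − L₁ = 2.0216 − 2.0207 = 9.00×10⁻⁴ m
α₁L₁ − α₂L₂ = 9.1×10⁻⁶×2.0207 − 45×10⁻⁷×2.0216 = 9.29117×10⁻⁶ m/K
ΔT = 9.00×10⁻⁴ / 9.29117×10⁻⁶ = 96.866 K
T = 14.9 + 96.866 = 111.766 °C

T = 111.8 °C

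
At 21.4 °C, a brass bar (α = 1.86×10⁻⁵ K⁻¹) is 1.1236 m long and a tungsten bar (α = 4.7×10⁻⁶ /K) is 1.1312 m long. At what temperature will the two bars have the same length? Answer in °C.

T = 509.1 °C

Equal length when α₁L₁ΔT − α₂L₂ΔT = L₂ − L₁ = 7.60×10⁻³ m
α₁L₁ = 2.089896×10⁻⁵, α₂L₂ = 5.31664×10⁻⁶ → Δ(αL) = 1.558232×10⁻⁵ m/K
ΔT = 7.60×10⁻³ / 1.558232×10⁻⁵ = 487.732 K, so T = 21.4 + 487.732 = 509.132 °C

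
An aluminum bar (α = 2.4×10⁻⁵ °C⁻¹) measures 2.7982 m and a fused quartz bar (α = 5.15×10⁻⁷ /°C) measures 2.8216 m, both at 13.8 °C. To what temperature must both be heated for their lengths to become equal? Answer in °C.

L₁(1 + α₁ΔT) = L₂(1 + α₂ΔT) ⇒ ΔT = (L₂ − L₁)/(α₁L₁ − α₂L₂)
L₂ − L₁ = 2.8216 − 2.7982 = 2.34×10⁻² m
α₁L₁ − α₂L₂ = 2.4×10⁻⁵×2.7982 − 5.15×10⁻⁷×2.8216 = 6.5703676×10⁻⁵ m/K
ΔT = 2.34×10⁻² / 6.5703676×10⁻⁵ = 356.144 K
T = 13.8 + 356.144 = 369.944 °C

T = 369.9 °C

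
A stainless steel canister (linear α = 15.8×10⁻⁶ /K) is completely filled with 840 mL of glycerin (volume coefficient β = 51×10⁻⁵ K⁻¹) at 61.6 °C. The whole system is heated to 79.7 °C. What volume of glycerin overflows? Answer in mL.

7.03 mL

The canister also expands: β_container ≈ 3α = 4.74×10⁻⁵ /K
Net overflow = V₀(β_liq − 3α_cont)ΔT
β − 3α = 5.10×10⁻⁴ − 4.74×10⁻⁵ = 4.626×10⁻⁴ /K; ΔT = 18.1 K
ΔV = 840 × 4.626×10⁻⁴ × 18.1 = 7.03 mL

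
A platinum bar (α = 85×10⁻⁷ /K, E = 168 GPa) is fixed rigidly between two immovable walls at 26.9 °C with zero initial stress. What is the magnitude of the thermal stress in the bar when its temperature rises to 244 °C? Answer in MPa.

σ = 310 MPa

Fully constrained: the free strain ε = αΔT is blocked, so σ = Eε = EαΔT.
|ΔT| = 217.1 K
σ = 168×10⁹ × 85×10⁻⁷ × 217.1 = 3.10×10⁸ Pa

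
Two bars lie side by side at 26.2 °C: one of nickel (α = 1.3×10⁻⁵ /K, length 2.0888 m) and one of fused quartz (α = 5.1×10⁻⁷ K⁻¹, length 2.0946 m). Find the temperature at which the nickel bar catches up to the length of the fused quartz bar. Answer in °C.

T = 248.5 °C

Equal length when α₁L₁ΔT − α₂L₂ΔT = L₂ − L₁ = 5.80×10⁻³ m
α₁L₁ = 2.71544×10⁻⁵, α₂L₂ = 1.068246×10⁻⁶ → Δ(αL) = 2.6086154×10⁻⁵ m/K
ΔT = 5.80×10⁻³ / 2.6086154×10⁻⁵ = 222.340 K, so T = 26.2 + 222.340 = 248.540 °C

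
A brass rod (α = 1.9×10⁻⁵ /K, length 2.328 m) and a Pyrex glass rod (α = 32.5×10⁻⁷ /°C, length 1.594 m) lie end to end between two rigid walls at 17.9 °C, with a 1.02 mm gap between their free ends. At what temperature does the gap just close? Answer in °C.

T = 38.5 °C

Gap closes when ΔL₁ + ΔL₂ = 1.02 mm = 1.02×10⁻³ m
(α₁L₁ + α₂L₂)ΔT = g
α₁L₁ + α₂L₂ = 1.9×10⁻⁵×2.328 + 32.5×10⁻⁷×1.594 = 4.94125×10⁻⁵ m/K
ΔT = 1.02×10⁻³ / 4.94125×10⁻⁵ = 20.643 K
T = 17.9 + 20.643 = 38.543 °C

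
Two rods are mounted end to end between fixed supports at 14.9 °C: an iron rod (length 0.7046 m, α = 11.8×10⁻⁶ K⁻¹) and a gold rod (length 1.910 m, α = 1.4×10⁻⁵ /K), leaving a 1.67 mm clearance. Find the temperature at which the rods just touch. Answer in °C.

α₁L₁ = 8.31428×10⁻⁶ m/K, α₂L₂ = 2.674×10⁻⁵ m/K → total 3.505428×10⁻⁵ m/K
ΔT = g/(α₁L₁+α₂L₂) = 1.67×10⁻³ / 3.505428×10⁻⁵ = 47.640 K
T = 14.9 + 47.640 = 62.540 °C

T = 62.5 °C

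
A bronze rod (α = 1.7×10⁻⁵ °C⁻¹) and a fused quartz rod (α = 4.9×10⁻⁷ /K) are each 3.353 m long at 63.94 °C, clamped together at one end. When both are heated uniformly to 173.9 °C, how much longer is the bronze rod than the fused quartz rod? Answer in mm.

6.09 mm

ΔT = 109.96 K
bronze: ΔL = 1.7×10⁻⁵ × 3.353 m × 109.96 = 6.2678×10⁻³ m = 6.2678 mm
fused quartz: ΔL = 4.9×10⁻⁷ × 3.353 m × 109.96 = 1.8066×10⁻⁴ m = 0.18066 mm
difference = 6.2678 − 0.18066 = 6.08714 mm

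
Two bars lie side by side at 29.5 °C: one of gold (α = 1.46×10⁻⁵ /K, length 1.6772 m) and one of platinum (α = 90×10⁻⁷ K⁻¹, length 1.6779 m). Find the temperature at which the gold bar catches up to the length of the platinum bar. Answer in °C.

T = 104.1 °C

Equal length when α₁L₁ΔT − α₂L₂ΔT = L₂ − L₁ = 7.00×10⁻⁴ m
α₁L₁ = 2.448712×10⁻⁵, α₂L₂ = 1.51011×10⁻⁵ → Δ(αL) = 9.38602×10⁻⁶ m/K
ΔT = 7.00×10⁻⁴ / 9.38602×10⁻⁶ = 74.579 K, so T = 29.5 + 74.579 = 104.079 °C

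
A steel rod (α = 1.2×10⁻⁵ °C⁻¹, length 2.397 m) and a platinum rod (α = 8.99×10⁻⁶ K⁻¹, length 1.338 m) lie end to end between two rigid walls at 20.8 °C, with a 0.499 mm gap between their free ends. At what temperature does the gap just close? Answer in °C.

T = 33.0 °C

Gap closes when ΔL₁ + ΔL₂ = 0.499 mm = 4.99×10⁻⁴ m
(α₁L₁ + α₂L₂)ΔT = g
α₁L₁ + α₂L₂ = 1.2×10⁻⁵×2.397 + 8.99×10⁻⁶×1.338 = 4.079262×10⁻⁵ m/K
ΔT = 4.99×10⁻⁴ / 4.079262×10⁻⁵ = 12.233 K
T = 20.8 + 12.233 = 33.033 °C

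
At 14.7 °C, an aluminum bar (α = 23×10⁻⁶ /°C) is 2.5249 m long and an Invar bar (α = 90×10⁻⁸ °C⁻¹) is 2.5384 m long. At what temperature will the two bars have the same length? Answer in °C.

T = 256.7 °C

Equal length when α₁L₁ΔT − α₂L₂ΔT = L₂ − L₁ = 1.35×10⁻² m
α₁L₁ = 5.80727×10⁻⁵, α₂L₂ = 2.28456×10⁻⁶ → Δ(αL) = 5.578814×10⁻⁵ m/K
ΔT = 1.35×10⁻² / 5.578814×10⁻⁵ = 241.987 K, so T = 14.7 + 241.987 = 256.687 °C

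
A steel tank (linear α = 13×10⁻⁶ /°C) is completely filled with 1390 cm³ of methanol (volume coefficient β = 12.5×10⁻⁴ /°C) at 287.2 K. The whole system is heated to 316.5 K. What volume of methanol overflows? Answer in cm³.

49.3 cm³

The tank also expands: β_container ≈ 3α = 3.9×10⁻⁵ /K
Net overflow = V₀(β_liq − 3α_cont)ΔT
β − 3α = 1.25×10⁻³ − 3.9×10⁻⁵ = 1.211×10⁻³ /K; ΔT = 29.3 K
ΔV = 1390 × 1.211×10⁻³ × 29.3 = 49.3 cm³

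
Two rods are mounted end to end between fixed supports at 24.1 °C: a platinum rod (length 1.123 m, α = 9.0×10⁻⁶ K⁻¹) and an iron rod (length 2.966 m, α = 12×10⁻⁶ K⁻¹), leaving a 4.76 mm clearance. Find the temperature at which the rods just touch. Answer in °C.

Gap closes when ΔL₁ + ΔL₂ = 4.76 mm = 4.76×10⁻³ m
(α₁L₁ + α₂L₂)ΔT = g
α₁L₁ + α₂L₂ = 9.0×10⁻⁶×1.123 + 12×10⁻⁶×2.966 = 4.5699×10⁻⁵ m/K
ΔT = 4.76×10⁻³ / 4.5699×10⁻⁵ = 104.16 K
T = 24.1 + 104.16 = 128.26 °C

T = 128 °C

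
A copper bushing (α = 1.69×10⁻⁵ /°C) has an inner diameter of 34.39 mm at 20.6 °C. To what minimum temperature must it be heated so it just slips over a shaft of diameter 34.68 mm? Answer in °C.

Required Δd = 34.68 − 34.39 = 0.29 mm
Δd = αd₀ΔT ⇒ ΔT = Δd/(αd₀) = 0.29 / (1.69×10⁻⁵ × 34.39) = 498.98 K
T_min = 20.6 + 498.98 = 519.58 °C

T = 520 °C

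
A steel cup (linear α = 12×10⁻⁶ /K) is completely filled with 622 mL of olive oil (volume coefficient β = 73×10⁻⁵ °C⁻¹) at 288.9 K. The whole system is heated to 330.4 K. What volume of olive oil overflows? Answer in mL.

17.9 mL

The cup also expands: β_container ≈ 3α = 3.6×10⁻⁵ /K
Net overflow = V₀(β_liq − 3α_cont)ΔT
β − 3α = 7.30×10⁻⁴ − 3.6×10⁻⁵ = 6.94×10⁻⁴ /K; ΔT = 41.5 K
ΔV = 622 × 6.94×10⁻⁴ × 41.5 = 17.9 mL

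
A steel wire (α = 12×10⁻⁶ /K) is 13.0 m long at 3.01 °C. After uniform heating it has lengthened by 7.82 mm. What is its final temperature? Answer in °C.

ΔL = αL₀ΔT ⇒ ΔT = ΔL / (αL₀)
ΔT = 7.82×10⁻³ m / (12×10⁻⁶ × 13.0 m) = 50.128 K
T = 3.01 + 50.128 = 53.138 °C

T = 53.1 °C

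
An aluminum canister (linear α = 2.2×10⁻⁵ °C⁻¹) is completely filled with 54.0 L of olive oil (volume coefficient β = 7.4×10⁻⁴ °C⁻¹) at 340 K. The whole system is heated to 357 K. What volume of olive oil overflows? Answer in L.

The canister also expands: β_container ≈ 3α = 6.6×10⁻⁵ /K
Net overflow = V₀(β_liq − 3α_cont)ΔT
β − 3α = 7.40×10⁻⁴ − 6.6×10⁻⁵ = 6.74×10⁻⁴ /K; ΔT = 17 K
ΔV = 54.0 × 6.74×10⁻⁴ × 17 = 0.619 L

0.619 L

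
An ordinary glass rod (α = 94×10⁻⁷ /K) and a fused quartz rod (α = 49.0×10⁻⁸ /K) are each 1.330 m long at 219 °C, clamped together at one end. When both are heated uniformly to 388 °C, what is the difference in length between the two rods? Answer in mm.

2.00 mm

ΔT = 169 K
ordinary glass: ΔL = 94×10⁻⁷ × 1.330 m × 169 = 2.1128×10⁻³ m = 2.1128 mm
fused quartz: ΔL = 49.0×10⁻⁸ × 1.330 m × 169 = 1.1014×10⁻⁴ m = 0.11014 mm
difference = 2.1128 − 0.11014 = 2.00266 mm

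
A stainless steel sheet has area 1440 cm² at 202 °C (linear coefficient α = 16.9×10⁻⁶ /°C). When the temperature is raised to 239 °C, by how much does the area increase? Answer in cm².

Area coefficient ≈ 2α; |ΔT| = 37 K
ΔA = 2αA₀ΔT = 2(16.9×10⁻⁶)(1440)(37) = 1.80 cm²

ΔA = 1.80 cm²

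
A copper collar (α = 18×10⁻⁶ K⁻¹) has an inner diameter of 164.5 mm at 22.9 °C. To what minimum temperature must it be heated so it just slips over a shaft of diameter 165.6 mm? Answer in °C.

T = 394 °C

Required Δd = 165.6 − 164.5 = 1.1 mm
Δd = αd₀ΔT ⇒ ΔT = Δd/(αd₀) = 1.1 / (18×10⁻⁶ × 164.5) = 371.50 K
T_min = 22.9 + 371.50 = 394.40 °C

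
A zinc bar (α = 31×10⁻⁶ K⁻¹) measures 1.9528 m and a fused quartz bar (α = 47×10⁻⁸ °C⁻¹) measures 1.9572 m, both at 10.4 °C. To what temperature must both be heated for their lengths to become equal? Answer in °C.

L₁(1 + α₁ΔT) = L₂(1 + α₂ΔT) ⇒ ΔT = (L₂ − L₁)/(α₁L₁ − α₂L₂)
L₂ − L₁ = 1.9572 − 1.9528 = 4.40×10⁻³ m
α₁L₁ − α₂L₂ = 31×10⁻⁶×1.9528 − 47×10⁻⁸×1.9572 = 5.9616916×10⁻⁵ m/K
ΔT = 4.40×10⁻³ / 5.9616916×10⁻⁵ = 73.8046 K
T = 10.4 + 73.8046 = 84.2046 °C

T = 84.20 °C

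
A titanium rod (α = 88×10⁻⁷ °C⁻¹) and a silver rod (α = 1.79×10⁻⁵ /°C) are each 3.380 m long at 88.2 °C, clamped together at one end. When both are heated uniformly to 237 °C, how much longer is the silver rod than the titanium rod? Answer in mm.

ΔT = 148.8 K
titanium: ΔL = 88×10⁻⁷ × 3.380 m × 148.8 = 4.4259×10⁻³ m = 4.4259 mm
silver: ΔL = 1.79×10⁻⁵ × 3.380 m × 148.8 = 9.0027×10⁻³ m = 9.0027 mm
difference = 9.0027 − 4.4259 = 4.5768 mm

4.58 mm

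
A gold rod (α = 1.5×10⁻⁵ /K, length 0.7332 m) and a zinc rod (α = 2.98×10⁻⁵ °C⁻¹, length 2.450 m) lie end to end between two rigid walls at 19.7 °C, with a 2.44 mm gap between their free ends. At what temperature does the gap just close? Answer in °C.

T = 48.7 °C

α₁L₁ = 1.0998×10⁻⁵ m/K, α₂L₂ = 7.301×10⁻⁵ m/K → total 8.4008×10⁻⁵ m/K
ΔT = g/(α₁L₁+α₂L₂) = 2.44×10⁻³ / 8.4008×10⁻⁵ = 29.045 K
T = 19.7 + 29.045 = 48.745 °C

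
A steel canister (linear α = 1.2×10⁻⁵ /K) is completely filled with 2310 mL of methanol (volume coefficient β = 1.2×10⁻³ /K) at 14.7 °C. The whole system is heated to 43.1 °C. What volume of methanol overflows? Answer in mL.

The canister also expands: β_container ≈ 3α = 3.6×10⁻⁵ /K
Net overflow = V₀(β_liq − 3α_cont)ΔT
β − 3α = 1.20×10⁻³ − 3.6×10⁻⁵ = 1.164×10⁻³ /K; ΔT = 28.4 K
ΔV = 2310 × 1.164×10⁻³ × 28.4 = 76.4 mL

76.4 mL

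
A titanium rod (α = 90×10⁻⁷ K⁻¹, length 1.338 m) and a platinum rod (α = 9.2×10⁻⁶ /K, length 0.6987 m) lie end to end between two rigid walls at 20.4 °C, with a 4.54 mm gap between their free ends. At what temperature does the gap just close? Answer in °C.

T = 266 °C

α₁L₁ = 1.2042×10⁻⁵ m/K, α₂L₂ = 6.42804×10⁻⁶ m/K → total 1.847004×10⁻⁵ m/K
ΔT = g/(α₁L₁+α₂L₂) = 4.54×10⁻³ / 1.847004×10⁻⁵ = 245.80 K
T = 20.4 + 245.80 = 266.20 °C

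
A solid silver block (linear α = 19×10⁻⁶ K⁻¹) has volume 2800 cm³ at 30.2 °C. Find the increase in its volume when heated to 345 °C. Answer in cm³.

ΔV = 50.2 cm³

Isotropic solid: β ≈ 3α = 5.7×10⁻⁵ /K; ΔT = 314.8 K
ΔV = 3αV₀ΔT = 3(19×10⁻⁶)(2800)(314.8) = 50.2 cm³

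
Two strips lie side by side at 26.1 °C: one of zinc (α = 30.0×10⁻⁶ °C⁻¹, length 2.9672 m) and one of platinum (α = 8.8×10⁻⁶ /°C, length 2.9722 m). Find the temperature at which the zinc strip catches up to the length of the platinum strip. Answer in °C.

T = 105.6 °C

Equal length when α₁L₁ΔT − α₂L₂ΔT = L₂ − L₁ = 5.00×10⁻³ m
α₁L₁ = 8.9016×10⁻⁵, α₂L₂ = 2.615536×10⁻⁵ → Δ(αL) = 6.286064×10⁻⁵ m/K
ΔT = 5.00×10⁻³ / 6.286064×10⁻⁵ = 79.541 K, so T = 26.1 + 79.541 = 105.641 °C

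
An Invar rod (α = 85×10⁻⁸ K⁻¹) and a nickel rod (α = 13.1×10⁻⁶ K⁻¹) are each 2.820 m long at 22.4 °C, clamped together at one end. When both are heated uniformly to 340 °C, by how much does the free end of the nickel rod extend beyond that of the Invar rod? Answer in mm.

11.0 mm

ΔT = 317.6 K
Invar: ΔL = 85×10⁻⁸ × 2.820 m × 317.6 = 7.6129×10⁻⁴ m = 0.76129 mm
nickel: ΔL = 13.1×10⁻⁶ × 2.820 m × 317.6 = 1.1733×10⁻² m = 11.733 mm
difference = 11.733 − 0.76129 = 10.97171 mm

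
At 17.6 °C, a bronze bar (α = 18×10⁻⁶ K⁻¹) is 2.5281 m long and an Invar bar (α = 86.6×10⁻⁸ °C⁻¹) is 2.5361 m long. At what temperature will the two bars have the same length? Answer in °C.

L₁(1 + α₁ΔT) = L₂(1 + α₂ΔT) ⇒ ΔT = (L₂ − L₁)/(α₁L₁ − α₂L₂)
L₂ − L₁ = 2.5361 − 2.5281 = 8.00×10⁻³ m
α₁L₁ − α₂L₂ = 18×10⁻⁶×2.5281 − 86.6×10⁻⁸×2.5361 = 4.33095374×10⁻⁵ m/K
ΔT = 8.00×10⁻³ / 4.33095374×10⁻⁵ = 184.717 K
T = 17.6 + 184.717 = 202.317 °C

T = 202.3 °C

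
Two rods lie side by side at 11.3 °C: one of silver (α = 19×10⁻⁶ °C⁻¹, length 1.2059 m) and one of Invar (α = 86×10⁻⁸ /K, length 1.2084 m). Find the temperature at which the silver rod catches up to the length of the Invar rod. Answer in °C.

T = 125.6 °C

Equal length when α₁L₁ΔT − α₂L₂ΔT = L₂ − L₁ = 2.50×10⁻³ m
α₁L₁ = 2.29121×10⁻⁵, α₂L₂ = 1.039224×10⁻⁶ → Δ(αL) = 2.1872876×10⁻⁵ m/K
ΔT = 2.50×10⁻³ / 2.1872876×10⁻⁵ = 114.297 K, so T = 11.3 + 114.297 = 125.597 °C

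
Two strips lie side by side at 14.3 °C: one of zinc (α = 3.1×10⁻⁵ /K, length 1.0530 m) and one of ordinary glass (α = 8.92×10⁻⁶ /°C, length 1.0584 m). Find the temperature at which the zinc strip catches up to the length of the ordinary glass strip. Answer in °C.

L₁(1 + α₁ΔT) = L₂(1 + α₂ΔT) ⇒ ΔT = (L₂ − L₁)/(α₁L₁ − α₂L₂)
L₂ − L₁ = 1.0584 − 1.0530 = 5.40×10⁻³ m
α₁L₁ − α₂L₂ = 3.1×10⁻⁵×1.0530 − 8.92×10⁻⁶×1.0584 = 2.3202072×10⁻⁵ m/K
ΔT = 5.40×10⁻³ / 2.3202072×10⁻⁵ = 232.738 K
T = 14.3 + 232.738 = 247.038 °C

T = 247.0 °C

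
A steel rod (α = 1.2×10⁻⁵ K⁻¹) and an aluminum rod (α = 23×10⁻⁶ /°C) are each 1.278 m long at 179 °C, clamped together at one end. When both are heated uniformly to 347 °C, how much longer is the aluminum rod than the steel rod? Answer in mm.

ΔT = 168 K
steel: ΔL = 1.2×10⁻⁵ × 1.278 m × 168 = 2.5764×10⁻³ m = 2.5764 mm
aluminum: ΔL = 23×10⁻⁶ × 1.278 m × 168 = 4.9382×10⁻³ m = 4.9382 mm
difference = 4.9382 − 2.5764 = 2.3618 mm

2.36 mm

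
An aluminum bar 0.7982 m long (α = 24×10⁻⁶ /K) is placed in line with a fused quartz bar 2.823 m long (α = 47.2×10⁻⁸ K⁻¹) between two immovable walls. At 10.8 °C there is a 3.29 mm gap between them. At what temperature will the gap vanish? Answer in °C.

T = 171 °C

Gap closes when ΔL₁ + ΔL₂ = 3.29 mm = 3.29×10⁻³ m
(α₁L₁ + α₂L₂)ΔT = g
α₁L₁ + α₂L₂ = 24×10⁻⁶×0.7982 + 47.2×10⁻⁸×2.823 = 2.0489256×10⁻⁵ m/K
ΔT = 3.29×10⁻³ / 2.0489256×10⁻⁵ = 160.57 K
T = 10.8 + 160.57 = 171.37 °C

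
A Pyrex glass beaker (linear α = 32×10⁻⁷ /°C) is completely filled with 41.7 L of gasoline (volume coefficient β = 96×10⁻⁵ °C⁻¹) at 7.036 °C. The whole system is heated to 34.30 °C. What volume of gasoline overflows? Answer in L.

1.08 L

The beaker also expands: β_container ≈ 3α = 9.6×10⁻⁶ /K
Net overflow = V₀(β_liq − 3α_cont)ΔT
β − 3α = 9.60×10⁻⁴ − 9.6×10⁻⁶ = 9.504×10⁻⁴ /K; ΔT = 27.264 K
ΔV = 41.7 × 9.504×10⁻⁴ × 27.264 = 1.08 L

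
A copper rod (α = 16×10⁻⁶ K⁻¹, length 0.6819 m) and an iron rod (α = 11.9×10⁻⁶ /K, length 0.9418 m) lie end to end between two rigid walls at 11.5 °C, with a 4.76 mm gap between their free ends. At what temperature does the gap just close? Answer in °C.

T = 227 °C

Gap closes when ΔL₁ + ΔL₂ = 4.76 mm = 4.76×10⁻³ m
(α₁L₁ + α₂L₂)ΔT = g
α₁L₁ + α₂L₂ = 16×10⁻⁶×0.6819 + 11.9×10⁻⁶×0.9418 = 2.211782×10⁻⁵ m/K
ΔT = 4.76×10⁻³ / 2.211782×10⁻⁵ = 215.21 K
T = 11.5 + 215.21 = 226.71 °C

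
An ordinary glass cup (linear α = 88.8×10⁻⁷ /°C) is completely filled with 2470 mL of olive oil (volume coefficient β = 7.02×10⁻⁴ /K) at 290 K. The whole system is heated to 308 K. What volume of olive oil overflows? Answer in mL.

The cup also expands: β_container ≈ 3α = 2.664×10⁻⁵ /K
Net overflow = V₀(β_liq − 3α_cont)ΔT
β − 3α = 7.02×10⁻⁴ − 2.664×10⁻⁵ = 6.7536×10⁻⁴ /K; ΔT = 18 K
ΔV = 2470 × 6.7536×10⁻⁴ × 18 = 30.0 mL

30.0 mL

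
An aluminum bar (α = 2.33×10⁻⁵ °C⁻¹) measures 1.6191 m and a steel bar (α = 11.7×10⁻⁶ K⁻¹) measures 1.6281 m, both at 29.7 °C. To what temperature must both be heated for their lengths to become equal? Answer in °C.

Equal length when α₁L₁ΔT − α₂L₂ΔT = L₂ − L₁ = 9.00×10⁻³ m
α₁L₁ = 3.772503×10⁻⁵, α₂L₂ = 1.904877×10⁻⁵ → Δ(αL) = 1.867626×10⁻⁵ m/K
ΔT = 9.00×10⁻³ / 1.867626×10⁻⁵ = 481.895 K, so T = 29.7 + 481.895 = 511.595 °C

T = 511.6 °C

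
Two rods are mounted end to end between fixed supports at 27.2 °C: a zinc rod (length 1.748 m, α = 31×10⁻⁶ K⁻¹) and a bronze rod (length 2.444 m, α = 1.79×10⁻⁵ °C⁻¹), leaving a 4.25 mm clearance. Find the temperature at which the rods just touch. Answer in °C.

T = 70.6 °C

Gap closes when ΔL₁ + ΔL₂ = 4.25 mm = 4.25×10⁻³ m
(α₁L₁ + α₂L₂)ΔT = g
α₁L₁ + α₂L₂ = 31×10⁻⁶×1.748 + 1.79×10⁻⁵×2.444 = 9.79356×10⁻⁵ m/K
ΔT = 4.25×10⁻³ / 9.79356×10⁻⁵ = 43.396 K
T = 27.2 + 43.396 = 70.596 °C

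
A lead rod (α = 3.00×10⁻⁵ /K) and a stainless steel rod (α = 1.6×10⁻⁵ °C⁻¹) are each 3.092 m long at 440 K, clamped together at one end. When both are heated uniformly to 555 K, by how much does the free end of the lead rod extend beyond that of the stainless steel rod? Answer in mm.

4.98 mm

ΔT = 115 K
lead: ΔL = 3.00×10⁻⁵ × 3.092 m × 115 = 1.0667×10⁻² m = 10.667 mm
stainless steel: ΔL = 1.6×10⁻⁵ × 3.092 m × 115 = 5.6893×10⁻³ m = 5.6893 mm
difference = 10.667 − 5.6893 = 4.9777 mm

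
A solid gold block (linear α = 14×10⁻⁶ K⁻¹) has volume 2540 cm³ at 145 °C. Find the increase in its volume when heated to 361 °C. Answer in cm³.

Isotropic solid: β ≈ 3α = 4.2×10⁻⁵ /K; ΔT = 216 K
ΔV = 3αV₀ΔT = 3(14×10⁻⁶)(2540)(216) = 23.0 cm³

ΔV = 23.0 cm³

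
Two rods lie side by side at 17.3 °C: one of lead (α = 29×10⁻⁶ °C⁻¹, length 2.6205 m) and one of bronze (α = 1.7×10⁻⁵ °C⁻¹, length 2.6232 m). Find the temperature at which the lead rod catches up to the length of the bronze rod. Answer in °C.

T = 103.3 °C

L₁(1 + α₁ΔT) = L₂(1 + α₂ΔT) ⇒ ΔT = (L₂ − L₁)/(α₁L₁ − α₂L₂)
L₂ − L₁ = 2.6232 − 2.6205 = 2.70×10⁻³ m
α₁L₁ − α₂L₂ = 29×10⁻⁶×2.6205 − 1.7×10⁻⁵×2.6232 = 3.14001×10⁻⁵ m/K
ΔT = 2.70×10⁻³ / 3.14001×10⁻⁵ = 85.987 K
T = 17.3 + 85.987 = 103.287 °C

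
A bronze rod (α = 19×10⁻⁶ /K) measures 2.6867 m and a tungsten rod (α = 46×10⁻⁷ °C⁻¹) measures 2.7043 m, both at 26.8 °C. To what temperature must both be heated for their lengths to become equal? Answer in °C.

T = 482.7 °C

Equal length when α₁L₁ΔT − α₂L₂ΔT = L₂ − L₁ = 1.76×10⁻² m
α₁L₁ = 5.10473×10⁻⁵, α₂L₂ = 1.243978×10⁻⁵ → Δ(αL) = 3.860752×10⁻⁵ m/K
ΔT = 1.76×10⁻² / 3.860752×10⁻⁵ = 455.870 K, so T = 26.8 + 455.870 = 482.670 °C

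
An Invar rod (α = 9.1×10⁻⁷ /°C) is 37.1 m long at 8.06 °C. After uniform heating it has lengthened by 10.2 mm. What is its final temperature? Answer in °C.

ΔL = αL₀ΔT ⇒ ΔT = ΔL / (αL₀)
ΔT = 10.2×10⁻³ m / (9.1×10⁻⁷ × 37.1 m) = 302.12 K
T = 8.06 + 302.12 = 310.18 °C

T = 310 °C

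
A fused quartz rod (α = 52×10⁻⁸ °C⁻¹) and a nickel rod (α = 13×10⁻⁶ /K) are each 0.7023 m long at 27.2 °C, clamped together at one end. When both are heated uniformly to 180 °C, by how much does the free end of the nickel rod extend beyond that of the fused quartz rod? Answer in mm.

1.34 mm

ΔT = 152.8 K
fused quartz: ΔL = 52×10⁻⁸ × 0.7023 m × 152.8 = 5.5802×10⁻⁵ m = 0.055802 mm
nickel: ΔL = 13×10⁻⁶ × 0.7023 m × 152.8 = 1.3950×10⁻³ m = 1.3950 mm
difference = 1.3950 − 0.055802 = 1.339198 mm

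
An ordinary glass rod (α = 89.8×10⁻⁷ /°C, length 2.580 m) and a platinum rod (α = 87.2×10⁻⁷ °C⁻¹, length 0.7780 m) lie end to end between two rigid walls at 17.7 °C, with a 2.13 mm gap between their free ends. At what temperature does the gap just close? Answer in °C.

α₁L₁ = 2.31684×10⁻⁵ m/K, α₂L₂ = 6.78416×10⁻⁶ m/K → total 2.995256×10⁻⁵ m/K
ΔT = g/(α₁L₁+α₂L₂) = 2.13×10⁻³ / 2.995256×10⁻⁵ = 71.112 K
T = 17.7 + 71.112 = 88.812 °C

T = 88.8 °C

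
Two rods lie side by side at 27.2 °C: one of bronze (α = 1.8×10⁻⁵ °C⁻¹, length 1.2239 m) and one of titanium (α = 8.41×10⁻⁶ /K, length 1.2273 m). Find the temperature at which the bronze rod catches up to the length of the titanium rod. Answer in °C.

T = 317.6 °C

Equal length when α₁L₁ΔT − α₂L₂ΔT = L₂ − L₁ = 3.40×10⁻³ m
α₁L₁ = 2.20302×10⁻⁵, α₂L₂ = 1.0321593×10⁻⁵ → Δ(αL) = 1.1708607×10⁻⁵ m/K
ΔT = 3.40×10⁻³ / 1.1708607×10⁻⁵ = 290.385 K, so T = 27.2 + 290.385 = 317.585 °C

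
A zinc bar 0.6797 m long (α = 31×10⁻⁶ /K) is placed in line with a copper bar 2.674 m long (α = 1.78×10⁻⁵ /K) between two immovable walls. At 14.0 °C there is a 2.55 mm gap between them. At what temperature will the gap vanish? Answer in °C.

T = 51.1 °C

Gap closes when ΔL₁ + ΔL₂ = 2.55 mm = 2.55×10⁻³ m
(α₁L₁ + α₂L₂)ΔT = g
α₁L₁ + α₂L₂ = 31×10⁻⁶×0.6797 + 1.78×10⁻⁵×2.674 = 6.86679×10⁻⁵ m/K
ΔT = 2.55×10⁻³ / 6.86679×10⁻⁵ = 37.135 K
T = 14.0 + 37.135 = 51.135 °C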